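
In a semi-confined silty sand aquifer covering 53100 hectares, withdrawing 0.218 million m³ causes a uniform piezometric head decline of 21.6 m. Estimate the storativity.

A = 53100 hectares = 5.31 × 10^8 m²
ΔV = 0.218 million m³ = 2.18 × 10^5 m³
S = ΔV / (A × Δh) = 2.18 × 10^5 m³ / (5.31 × 10^8 m² × 21.6 m) = 1.901 × 10^-5

S ≈ 1.9 × 10^-5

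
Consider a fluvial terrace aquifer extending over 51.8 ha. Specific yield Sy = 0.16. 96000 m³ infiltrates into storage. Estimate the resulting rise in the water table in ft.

A = 51.8 ha = 5.18 × 10^5 m²
Δh = ΔV / (Sy × A) = 96000 m³ / (0.16 × 5.18 × 10^5 m²) = 1.158 m
Δh = 1.158 m = 3.8 ft

Δh ≈ 3.8 ft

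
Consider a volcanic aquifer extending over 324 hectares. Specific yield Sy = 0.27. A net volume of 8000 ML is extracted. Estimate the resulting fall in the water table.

A = 324 hectares = 3.24 × 10^6 m²
ΔV = 8000 ML = 8 × 10^6 m³
Δh = ΔV / (Sy × A) = 8 × 10^6 m³ / (0.27 × 3.24 × 10^6 m²) = 9.145 m

Δh ≈ 9.14 m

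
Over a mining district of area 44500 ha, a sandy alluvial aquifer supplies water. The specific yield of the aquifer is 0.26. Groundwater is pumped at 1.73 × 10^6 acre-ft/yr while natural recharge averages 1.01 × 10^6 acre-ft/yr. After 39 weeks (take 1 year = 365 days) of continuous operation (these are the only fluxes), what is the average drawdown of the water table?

A = 44500 ha = 4.45 × 10^8 m²
Net abstraction = 1.73 × 10^6 − 1.01 × 10^6 = 7.2 × 10^5 acre-ft/yr
Q_net = 7.2 × 10^5 acre-ft/yr = 2.433 × 10^6 m³/d
t = 39 weeks = 273 d
ΔV = Q × t = 2.433 × 10^6 m³/d × 273 d = 6.643 × 10^8 m³
Δh = ΔV / (Sy × A) = 6.643 × 10^8 / (0.26 × 4.45 × 10^8) = 5.741 m

Δh ≈ 5.74 m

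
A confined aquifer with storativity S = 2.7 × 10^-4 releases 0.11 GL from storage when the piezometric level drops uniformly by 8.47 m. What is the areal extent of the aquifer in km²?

ΔV = 0.11 GL = 1.1 × 10^5 m³
A = ΔV / (S × Δh) = 1.1 × 10^5 / (2.7 × 10^-4 × 8.47) = 4.81 × 10^7 m²
A = 4.81 × 10^7 m² = 48.1 km²

A ≈ 48.1 km²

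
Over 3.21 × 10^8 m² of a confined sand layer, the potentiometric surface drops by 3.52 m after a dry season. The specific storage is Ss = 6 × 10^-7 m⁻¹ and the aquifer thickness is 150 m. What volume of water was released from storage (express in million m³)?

ΔV ≈ 0.102 million m³

S = Ss × b = 6 × 10^-7 m⁻¹ × 150 m = 9 × 10^-5
ΔV = S × A × Δh = 9 × 10^-5 × 3.21 × 10^8 m² × 3.52 m = 1.017 × 10^5 m³
ΔV = 1.017 × 10^5 m³ = 0.1017 million m³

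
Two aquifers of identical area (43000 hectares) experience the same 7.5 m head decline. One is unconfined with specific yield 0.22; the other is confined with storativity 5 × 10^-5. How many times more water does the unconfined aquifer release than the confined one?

ΔV_u / ΔV_c ≈ 4400

A = 43000 hectares = 4.3 × 10^8 m²
Unconfined: ΔV_u = Sy × A × Δh = 0.22 × 4.3 × 10^8 × 7.5 = 7.095 × 10^8 m³
Confined: ΔV_c = S × A × Δh = 5 × 10^-5 × 4.3 × 10^8 × 7.5 = 1.613 × 10^5 m³
Ratio = ΔV_u / ΔV_c = Sy / S = 0.22 / 5 × 10^-5 = 4400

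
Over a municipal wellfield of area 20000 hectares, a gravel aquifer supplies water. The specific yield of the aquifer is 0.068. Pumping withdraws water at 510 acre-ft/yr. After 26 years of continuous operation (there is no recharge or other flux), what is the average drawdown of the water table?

A = 20000 hectares = 2 × 10^8 m²
Q = 510 acre-ft/yr = 1723 m³/d
t = 26 years = 9490 d
ΔV = Q × t = 1723 m³/d × 9490 d = 1.636 × 10^7 m³
Δh = ΔV / (Sy × A) = 1.636 × 10^7 / (0.068 × 2 × 10^8) = 1.203 m

Δh ≈ 1.2 m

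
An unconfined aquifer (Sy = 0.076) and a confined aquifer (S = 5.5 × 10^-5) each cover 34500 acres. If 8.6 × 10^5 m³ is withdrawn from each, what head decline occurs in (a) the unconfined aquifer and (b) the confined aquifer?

Δh_u ≈ 0.081 m; Δh_c ≈ 112 m

A = 34500 acres = 1.396 × 10^8 m²
Unconfined: Δh_u = ΔV/(Sy·A) = 8.6 × 10^5/(0.076 × 1.396 × 10^8) = 0.08105 m
Confined: Δh_c = ΔV/(S·A) = 8.6 × 10^5/(5.5 × 10^-5 × 1.396 × 10^8) = 112 m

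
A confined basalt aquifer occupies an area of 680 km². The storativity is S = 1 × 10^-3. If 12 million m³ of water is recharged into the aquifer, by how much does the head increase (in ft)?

A = 680 km² = 6.8 × 10^8 m²
ΔV = 12 million m³ = 1.2 × 10^7 m³
Δh = ΔV / (S × A) = 1.2 × 10^7 m³ / (0.001 × 6.8 × 10^8 m²) = 17.65 m
Δh = 17.65 m = 57.9 ft

Δh ≈ 57.9 ft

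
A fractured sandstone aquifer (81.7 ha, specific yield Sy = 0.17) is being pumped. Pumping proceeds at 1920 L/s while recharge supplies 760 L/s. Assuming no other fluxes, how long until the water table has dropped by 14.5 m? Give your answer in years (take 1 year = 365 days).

t ≈ 0.0551 years

A = 81.7 ha = 8.17 × 10^5 m²
ΔV = Sy × A × Δh = 0.17 × 8.17 × 10^5 × 14.5 = 2.014 × 10^6 m³
Net withdrawal = 1920 − 760 = 1160 L/s = 1.002 × 10^5 m³/d
t = ΔV / Q = 2.014 × 10^6 m³ / 1.002 × 10^5 m³/d = 20.09 d
t = 20.09 d ≈ 0.05505 years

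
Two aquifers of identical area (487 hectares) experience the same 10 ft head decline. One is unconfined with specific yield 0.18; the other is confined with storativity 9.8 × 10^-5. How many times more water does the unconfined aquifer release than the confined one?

A = 487 hectares = 4.87 × 10^6 m²
Δh = 10 ft = 3.048 m
Unconfined: ΔV_u = Sy × A × Δh = 0.18 × 4.87 × 10^6 × 3.048 = 2.672 × 10^6 m³
Confined: ΔV_c = S × A × Δh = 9.8 × 10^-5 × 4.87 × 10^6 × 3.048 = 1455 m³
Ratio = ΔV_u / ΔV_c = Sy / S = 0.18 / 9.8 × 10^-5 = 1837

ΔV_u / ΔV_c ≈ 1840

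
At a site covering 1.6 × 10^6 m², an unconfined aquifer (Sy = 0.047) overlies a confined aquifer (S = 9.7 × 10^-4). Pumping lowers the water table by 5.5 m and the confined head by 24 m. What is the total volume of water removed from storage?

Unconfined: ΔV_u = Sy × A × Δh_u = 0.047 × 1.6 × 10^6 × 5.5 = 4.136 × 10^5 m³
Confined: ΔV_c = S × A × Δh_c = 9.7 × 10^-4 × 1.6 × 10^6 × 24 = 37250 m³
Total ΔV = 4.136 × 10^5 + 37250 = 4.508 × 10^5 m³

ΔV ≈ 4.51 × 10^5 m³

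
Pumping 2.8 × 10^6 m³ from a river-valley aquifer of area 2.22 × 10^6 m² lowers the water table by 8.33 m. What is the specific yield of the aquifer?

Sy = ΔV / (A × Δh) = 2.8 × 10^6 m³ / (2.22 × 10^6 m² × 8.33 m) = 0.1514

Sy ≈ 0.15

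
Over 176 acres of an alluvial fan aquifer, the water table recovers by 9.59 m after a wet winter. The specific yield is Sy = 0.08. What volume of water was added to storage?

A = 176 acres = 7.122 × 10^5 m²
ΔV = Sy × A × Δh = 0.08 × 7.122 × 10^5 m² × 9.59 m = 5.464 × 10^5 m³

ΔV ≈ 5.46 × 10^5 m³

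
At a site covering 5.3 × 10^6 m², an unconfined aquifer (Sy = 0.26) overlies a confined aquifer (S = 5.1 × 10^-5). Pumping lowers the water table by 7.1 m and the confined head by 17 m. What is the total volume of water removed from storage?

ΔV ≈ 9.79 × 10^6 m³

Unconfined: ΔV_u = Sy × A × Δh_u = 0.26 × 5.3 × 10^6 × 7.1 = 9.784 × 10^6 m³
Confined: ΔV_c = S × A × Δh_c = 5.1 × 10^-5 × 5.3 × 10^6 × 17 = 4595 m³
Total ΔV = 9.784 × 10^6 + 4595 = 9.788 × 10^6 m³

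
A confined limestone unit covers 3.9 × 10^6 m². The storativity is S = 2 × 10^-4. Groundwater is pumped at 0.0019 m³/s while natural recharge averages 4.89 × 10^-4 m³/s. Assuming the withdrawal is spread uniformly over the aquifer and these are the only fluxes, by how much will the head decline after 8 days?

Net abstraction = 0.0019 − 4.89 × 10^-4 = 0.001411 m³/s
Q_net = 0.001411 m³/s = 121.9 m³/d
ΔV = Q × t = 121.9 m³/d × 8 d = 975.3 m³
Δh = ΔV / (S × A) = 975.3 / (2 × 10^-4 × 3.9 × 10^6) = 1.25 m

Δh ≈ 1.25 m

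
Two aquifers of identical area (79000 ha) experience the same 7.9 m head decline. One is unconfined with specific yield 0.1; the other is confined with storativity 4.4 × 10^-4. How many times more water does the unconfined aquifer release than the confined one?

ΔV_u / ΔV_c ≈ 227

A = 79000 ha = 7.9 × 10^8 m²
Unconfined: ΔV_u = Sy × A × Δh = 0.1 × 7.9 × 10^8 × 7.9 = 6.241 × 10^8 m³
Confined: ΔV_c = S × A × Δh = 4.4 × 10^-4 × 7.9 × 10^8 × 7.9 = 2.746 × 10^6 m³
Ratio = ΔV_u / ΔV_c = Sy / S = 0.1 / 4.4 × 10^-4 = 227.3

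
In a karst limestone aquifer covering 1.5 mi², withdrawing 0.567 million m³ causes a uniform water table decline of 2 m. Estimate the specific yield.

A = 1.5 mi² = 3.885 × 10^6 m²
ΔV = 0.567 million m³ = 5.67 × 10^5 m³
Sy = ΔV / (A × Δh) = 5.67 × 10^5 m³ / (3.885 × 10^6 m² × 2 m) = 0.07297

Sy ≈ 0.073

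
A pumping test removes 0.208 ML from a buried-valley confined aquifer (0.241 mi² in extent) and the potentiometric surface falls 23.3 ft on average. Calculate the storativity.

S ≈ 4.7 × 10^-5

A = 0.241 mi² = 6.242 × 10^5 m²
Δh = 23.3 ft = 7.102 m
ΔV = 0.208 ML = 208 m³
S = ΔV / (A × Δh) = 208 m³ / (6.242 × 10^5 m² × 7.102 m) = 4.692 × 10^-5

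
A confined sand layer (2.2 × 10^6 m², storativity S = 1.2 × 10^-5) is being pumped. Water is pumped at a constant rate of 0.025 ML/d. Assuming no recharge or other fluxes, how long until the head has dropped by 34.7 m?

ΔV = S × A × Δh = 1.2 × 10^-5 × 2.2 × 10^6 × 34.7 = 916.1 m³
Q = 0.025 ML/d = 25 m³/d
t = ΔV / Q = 916.1 m³ / 25 m³/d = 36.64 d

t ≈ 36.6 days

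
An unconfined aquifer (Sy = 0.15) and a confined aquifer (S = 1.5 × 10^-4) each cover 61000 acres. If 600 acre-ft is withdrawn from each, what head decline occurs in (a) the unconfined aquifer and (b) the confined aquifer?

A = 61000 acres = 2.469 × 10^8 m²
ΔV = 600 acre-ft = 7.401 × 10^5 m³
Unconfined: Δh_u = ΔV/(Sy·A) = 7.401 × 10^5/(0.15 × 2.469 × 10^8) = 0.01999 m
Confined: Δh_c = ΔV/(S·A) = 7.401 × 10^5/(1.5 × 10^-4 × 2.469 × 10^8) = 19.99 m

Δh_u ≈ 0.02 m; Δh_c ≈ 20 m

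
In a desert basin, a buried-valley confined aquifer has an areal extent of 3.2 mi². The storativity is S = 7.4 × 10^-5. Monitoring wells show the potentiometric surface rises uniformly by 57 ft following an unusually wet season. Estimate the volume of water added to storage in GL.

A = 3.2 mi² = 8.288 × 10^6 m²
Δh = 57 ft = 17.37 m
ΔV = S × A × Δh = 7.4 × 10^-5 × 8.288 × 10^6 m² × 17.37 m = 10660 m³
ΔV = 10660 m³ = 0.01066 GL

ΔV ≈ 0.0107 GL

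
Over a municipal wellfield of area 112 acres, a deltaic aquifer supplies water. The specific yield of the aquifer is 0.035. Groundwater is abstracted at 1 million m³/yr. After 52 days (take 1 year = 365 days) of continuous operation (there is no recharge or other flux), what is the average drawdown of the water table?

Δh ≈ 8.98 m

A = 112 acres = 4.532 × 10^5 m²
Q = 1 million m³/yr = 2740 m³/d
ΔV = Q × t = 2740 m³/d × 52 d = 1.425 × 10^5 m³
Δh = ΔV / (Sy × A) = 1.425 × 10^5 / (0.035 × 4.532 × 10^5) = 8.981 m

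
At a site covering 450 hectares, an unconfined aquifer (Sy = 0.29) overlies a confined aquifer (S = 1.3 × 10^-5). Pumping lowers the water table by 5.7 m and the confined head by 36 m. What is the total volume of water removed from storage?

ΔV ≈ 7.44 × 10^6 m³

A = 450 hectares = 4.5 × 10^6 m²
Unconfined: ΔV_u = Sy × A × Δh_u = 0.29 × 4.5 × 10^6 × 5.7 = 7.439 × 10^6 m³
Confined: ΔV_c = S × A × Δh_c = 1.3 × 10^-5 × 4.5 × 10^6 × 36 = 2106 m³
Total ΔV = 7.439 × 10^6 + 2106 = 7.441 × 10^6 m³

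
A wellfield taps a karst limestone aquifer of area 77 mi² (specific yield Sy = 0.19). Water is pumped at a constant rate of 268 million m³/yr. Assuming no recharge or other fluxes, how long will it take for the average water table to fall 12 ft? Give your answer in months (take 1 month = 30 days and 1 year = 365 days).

t ≈ 6.29 months

A = 77 mi² = 1.994 × 10^8 m²
Δh = 12 ft = 3.658 m
ΔV = Sy × A × Δh = 0.19 × 1.994 × 10^8 × 3.658 = 1.386 × 10^8 m³
Q = 268 million m³/yr = 7.342 × 10^5 m³/d
t = ΔV / Q = 1.386 × 10^8 m³ / 7.342 × 10^5 m³/d = 188.8 d
t = 188.8 d ≈ 6.292 months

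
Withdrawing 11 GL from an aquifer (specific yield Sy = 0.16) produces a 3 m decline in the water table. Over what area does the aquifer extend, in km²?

ΔV = 11 GL = 1.1 × 10^7 m³
A = ΔV / (Sy × Δh) = 1.1 × 10^7 / (0.16 × 3) = 2.292 × 10^7 m²
A = 2.292 × 10^7 m² = 22.92 km²

A ≈ 22.9 km²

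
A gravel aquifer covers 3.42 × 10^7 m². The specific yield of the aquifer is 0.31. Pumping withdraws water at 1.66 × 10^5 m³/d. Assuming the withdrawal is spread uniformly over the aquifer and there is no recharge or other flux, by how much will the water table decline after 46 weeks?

t = 46 weeks = 322 d
ΔV = Q × t = 1.66 × 10^5 m³/d × 322 d = 5.345 × 10^7 m³
Δh = ΔV / (Sy × A) = 5.345 × 10^7 / (0.31 × 3.42 × 10^7) = 5.042 m

Δh ≈ 5.04 m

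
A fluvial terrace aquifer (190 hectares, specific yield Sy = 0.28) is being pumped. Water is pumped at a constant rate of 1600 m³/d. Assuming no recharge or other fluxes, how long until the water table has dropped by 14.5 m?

t ≈ 4820 days

A = 190 hectares = 1.9 × 10^6 m²
ΔV = Sy × A × Δh = 0.28 × 1.9 × 10^6 × 14.5 = 7.714 × 10^6 m³
t = ΔV / Q = 7.714 × 10^6 m³ / 1600 m³/d = 4821 d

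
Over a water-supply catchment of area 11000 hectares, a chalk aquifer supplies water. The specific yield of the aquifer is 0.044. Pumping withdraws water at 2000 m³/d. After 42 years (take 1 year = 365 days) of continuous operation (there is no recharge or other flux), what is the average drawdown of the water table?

A = 11000 hectares = 1.1 × 10^8 m²
t = 42 years = 15330 d
ΔV = Q × t = 2000 m³/d × 15330 d = 3.066 × 10^7 m³
Δh = ΔV / (Sy × A) = 3.066 × 10^7 / (0.044 × 1.1 × 10^8) = 6.335 m

Δh ≈ 6.33 m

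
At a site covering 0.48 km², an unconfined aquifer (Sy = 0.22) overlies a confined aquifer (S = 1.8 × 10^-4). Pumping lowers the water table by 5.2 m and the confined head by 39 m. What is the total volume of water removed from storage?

ΔV ≈ 5.52 × 10^5 m³

A = 0.48 km² = 4.8 × 10^5 m²
Unconfined: ΔV_u = Sy × A × Δh_u = 0.22 × 4.8 × 10^5 × 5.2 = 5.491 × 10^5 m³
Confined: ΔV_c = S × A × Δh_c = 1.8 × 10^-4 × 4.8 × 10^5 × 39 = 3370 m³
Total ΔV = 5.491 × 10^5 + 3370 = 5.525 × 10^5 m³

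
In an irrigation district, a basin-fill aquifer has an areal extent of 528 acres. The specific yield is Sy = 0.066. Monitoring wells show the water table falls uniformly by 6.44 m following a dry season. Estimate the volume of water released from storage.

A = 528 acres = 2.137 × 10^6 m²
ΔV = Sy × A × Δh = 0.066 × 2.137 × 10^6 m² × 6.44 m = 9.082 × 10^5 m³

ΔV ≈ 9.08 × 10^5 m³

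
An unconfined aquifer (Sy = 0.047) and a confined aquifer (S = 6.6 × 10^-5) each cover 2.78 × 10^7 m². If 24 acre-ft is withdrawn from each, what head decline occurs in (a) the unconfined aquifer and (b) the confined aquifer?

Δh_u ≈ 0.0227 m; Δh_c ≈ 16.1 m

ΔV = 24 acre-ft = 29600 m³
Unconfined: Δh_u = ΔV/(Sy·A) = 29600/(0.047 × 2.78 × 10^7) = 0.02266 m
Confined: Δh_c = ΔV/(S·A) = 29600/(6.6 × 10^-5 × 2.78 × 10^7) = 16.13 m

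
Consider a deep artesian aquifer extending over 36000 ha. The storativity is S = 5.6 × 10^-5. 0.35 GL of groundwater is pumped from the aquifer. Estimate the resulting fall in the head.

Δh ≈ 17.4 m

A = 36000 ha = 3.6 × 10^8 m²
ΔV = 0.35 GL = 3.5 × 10^5 m³
Δh = ΔV / (S × A) = 3.5 × 10^5 m³ / (5.6 × 10^-5 × 3.6 × 10^8 m²) = 17.36 m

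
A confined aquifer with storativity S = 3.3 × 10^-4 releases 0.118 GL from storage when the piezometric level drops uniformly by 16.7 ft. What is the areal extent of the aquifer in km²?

Δh = 16.7 ft = 5.09 m
ΔV = 0.118 GL = 1.18 × 10^5 m³
A = ΔV / (S × Δh) = 1.18 × 10^5 / (3.3 × 10^-4 × 5.09) = 7.025 × 10^7 m²
A = 7.025 × 10^7 m² = 70.25 km²

A ≈ 70.2 km²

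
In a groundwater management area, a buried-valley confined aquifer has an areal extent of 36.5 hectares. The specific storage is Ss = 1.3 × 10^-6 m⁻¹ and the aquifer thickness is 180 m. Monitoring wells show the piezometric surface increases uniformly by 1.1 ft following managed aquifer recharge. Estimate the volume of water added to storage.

S = Ss × b = 1.3 × 10^-6 m⁻¹ × 180 m = 2.34 × 10^-4
A = 36.5 hectares = 3.65 × 10^5 m²
Δh = 1.1 ft = 0.3353 m
ΔV = S × A × Δh = 2.34 × 10^-4 × 3.65 × 10^5 m² × 0.3353 m = 28.64 m³

ΔV ≈ 28.6 m³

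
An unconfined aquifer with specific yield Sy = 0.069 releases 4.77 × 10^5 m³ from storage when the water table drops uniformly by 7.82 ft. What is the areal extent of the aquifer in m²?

Δh = 7.82 ft = 2.384 m
A = ΔV / (Sy × Δh) = 4.77 × 10^5 / (0.069 × 2.384) = 2.9 × 10^6 m²

A ≈ 2.9 × 10^6 m²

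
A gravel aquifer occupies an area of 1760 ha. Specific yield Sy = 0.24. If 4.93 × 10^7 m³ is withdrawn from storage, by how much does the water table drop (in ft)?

Δh ≈ 38.3 ft

A = 1760 ha = 1.76 × 10^7 m²
Δh = ΔV / (Sy × A) = 4.93 × 10^7 m³ / (0.24 × 1.76 × 10^7 m²) = 11.67 m
Δh = 11.67 m = 38.29 ft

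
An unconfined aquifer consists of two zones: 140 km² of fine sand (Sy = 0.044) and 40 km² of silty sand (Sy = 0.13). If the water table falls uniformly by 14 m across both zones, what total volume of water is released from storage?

A₁ = 140 km² = 1.4 × 10^8 m²; A₂ = 40 km² = 4 × 10^7 m²
ΔV₁ = 0.044 × 1.4 × 10^8 × 14 = 8.624 × 10^7 m³
ΔV₂ = 0.13 × 4 × 10^7 × 14 = 7.28 × 10^7 m³
ΔV = ΔV₁ + ΔV₂ = 1.59 × 10^8 m³

ΔV ≈ 1.59 × 10^8 m³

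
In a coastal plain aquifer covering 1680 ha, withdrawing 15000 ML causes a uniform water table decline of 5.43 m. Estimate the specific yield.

Sy ≈ 0.16

A = 1680 ha = 1.68 × 10^7 m²
ΔV = 15000 ML = 1.5 × 10^7 m³
Sy = ΔV / (A × Δh) = 1.5 × 10^7 m³ / (1.68 × 10^7 m² × 5.43 m) = 0.1644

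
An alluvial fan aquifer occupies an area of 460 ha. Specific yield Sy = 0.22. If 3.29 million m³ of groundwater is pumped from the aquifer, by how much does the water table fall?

A = 460 ha = 4.6 × 10^6 m²
ΔV = 3.29 million m³ = 3.29 × 10^6 m³
Δh = ΔV / (Sy × A) = 3.29 × 10^6 m³ / (0.22 × 4.6 × 10^6 m²) = 3.251 m

Δh ≈ 3.25 m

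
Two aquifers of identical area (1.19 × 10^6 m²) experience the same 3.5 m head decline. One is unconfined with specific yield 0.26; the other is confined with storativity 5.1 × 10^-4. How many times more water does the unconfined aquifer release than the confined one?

ΔV_u / ΔV_c ≈ 510

Unconfined: ΔV_u = Sy × A × Δh = 0.26 × 1.19 × 10^6 × 3.5 = 1.083 × 10^6 m³
Confined: ΔV_c = S × A × Δh = 5.1 × 10^-4 × 1.19 × 10^6 × 3.5 = 2124 m³
Ratio = ΔV_u / ΔV_c = Sy / S = 0.26 / 5.1 × 10^-4 = 509.8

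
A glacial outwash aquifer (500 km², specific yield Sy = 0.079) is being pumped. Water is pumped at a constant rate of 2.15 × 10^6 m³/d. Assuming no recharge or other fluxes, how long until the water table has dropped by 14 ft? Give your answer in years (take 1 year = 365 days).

A = 500 km² = 5 × 10^8 m²
Δh = 14 ft = 4.267 m
ΔV = Sy × A × Δh = 0.079 × 5 × 10^8 × 4.267 = 1.686 × 10^8 m³
t = ΔV / Q = 1.686 × 10^8 m³ / 2.15 × 10^6 m³/d = 78.4 d
t = 78.4 d ≈ 0.2148 years

t ≈ 0.215 years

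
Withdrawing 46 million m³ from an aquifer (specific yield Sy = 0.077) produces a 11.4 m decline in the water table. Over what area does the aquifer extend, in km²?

A ≈ 52.4 km²

ΔV = 46 million m³ = 4.6 × 10^7 m³
A = ΔV / (Sy × Δh) = 4.6 × 10^7 / (0.077 × 11.4) = 5.24 × 10^7 m²
A = 5.24 × 10^7 m² = 52.4 km²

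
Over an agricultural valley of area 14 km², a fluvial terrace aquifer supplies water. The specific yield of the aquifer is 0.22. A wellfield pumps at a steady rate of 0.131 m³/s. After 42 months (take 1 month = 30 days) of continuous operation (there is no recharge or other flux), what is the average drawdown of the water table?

Δh ≈ 4.63 m

A = 14 km² = 1.4 × 10^7 m²
Q = 0.131 m³/s = 11320 m³/d
t = 42 months = 1260 d
ΔV = Q × t = 11320 m³/d × 1260 d = 1.426 × 10^7 m³
Δh = ΔV / (Sy × A) = 1.426 × 10^7 / (0.22 × 1.4 × 10^7) = 4.63 m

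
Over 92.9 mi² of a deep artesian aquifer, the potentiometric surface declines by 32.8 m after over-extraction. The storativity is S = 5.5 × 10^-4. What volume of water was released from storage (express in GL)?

A = 92.9 mi² = 2.406 × 10^8 m²
ΔV = S × A × Δh = 5.5 × 10^-4 × 2.406 × 10^8 m² × 32.8 m = 4.341 × 10^6 m³
ΔV = 4.341 × 10^6 m³ = 4.341 GL

ΔV ≈ 4.34 GL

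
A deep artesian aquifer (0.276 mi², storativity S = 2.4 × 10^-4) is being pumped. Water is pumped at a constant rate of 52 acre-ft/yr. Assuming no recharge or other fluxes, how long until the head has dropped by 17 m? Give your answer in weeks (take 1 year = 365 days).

A = 0.276 mi² = 7.148 × 10^5 m²
ΔV = S × A × Δh = 2.4 × 10^-4 × 7.148 × 10^5 × 17 = 2917 m³
Q = 52 acre-ft/yr = 175.7 m³/d
t = ΔV / Q = 2917 m³ / 175.7 m³/d = 16.6 d
t = 16.6 d ≈ 2.371 weeks

t ≈ 2.37 weeks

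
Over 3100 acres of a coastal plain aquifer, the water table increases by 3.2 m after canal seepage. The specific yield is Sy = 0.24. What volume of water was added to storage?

ΔV ≈ 9.63 × 10^6 m³

A = 3100 acres = 1.255 × 10^7 m²
ΔV = Sy × A × Δh = 0.24 × 1.255 × 10^7 m² × 3.2 m = 9.635 × 10^6 m³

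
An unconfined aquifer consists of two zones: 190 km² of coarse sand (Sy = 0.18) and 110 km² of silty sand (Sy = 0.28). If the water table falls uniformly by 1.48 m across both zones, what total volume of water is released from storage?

A₁ = 190 km² = 1.9 × 10^8 m²; A₂ = 110 km² = 1.1 × 10^8 m²
ΔV₁ = 0.18 × 1.9 × 10^8 × 1.48 = 5.062 × 10^7 m³
ΔV₂ = 0.28 × 1.1 × 10^8 × 1.48 = 4.558 × 10^7 m³
ΔV = ΔV₁ + ΔV₂ = 9.62 × 10^7 m³

ΔV ≈ 9.62 × 10^7 m³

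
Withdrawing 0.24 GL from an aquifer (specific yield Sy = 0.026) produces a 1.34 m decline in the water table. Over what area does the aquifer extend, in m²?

A ≈ 6.89 × 10^6 m²

ΔV = 0.24 GL = 2.4 × 10^5 m³
A = ΔV / (Sy × Δh) = 2.4 × 10^5 / (0.026 × 1.34) = 6.889 × 10^6 m²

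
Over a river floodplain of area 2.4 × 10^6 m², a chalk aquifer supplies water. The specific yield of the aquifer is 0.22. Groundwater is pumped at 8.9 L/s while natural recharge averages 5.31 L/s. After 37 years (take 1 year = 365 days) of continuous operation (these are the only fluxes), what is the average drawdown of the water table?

Net abstraction = 8.9 − 5.31 = 3.59 L/s
Q_net = 3.59 L/s = 310.2 m³/d
t = 37 years = 13500 d
ΔV = Q × t = 310.2 m³/d × 13500 d = 4.189 × 10^6 m³
Δh = ΔV / (Sy × A) = 4.189 × 10^6 / (0.22 × 2.4 × 10^6) = 7.934 m

Δh ≈ 7.93 m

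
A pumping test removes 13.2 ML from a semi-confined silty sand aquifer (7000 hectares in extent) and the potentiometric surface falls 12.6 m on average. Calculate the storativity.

S ≈ 1.5 × 10^-5

A = 7000 hectares = 7 × 10^7 m²
ΔV = 13.2 ML = 13200 m³
S = ΔV / (A × Δh) = 13200 m³ / (7 × 10^7 m² × 12.6 m) = 1.497 × 10^-5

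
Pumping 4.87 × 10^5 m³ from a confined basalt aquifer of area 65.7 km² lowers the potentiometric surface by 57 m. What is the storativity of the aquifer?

A = 65.7 km² = 6.57 × 10^7 m²
S = ΔV / (A × Δh) = 4.87 × 10^5 m³ / (6.57 × 10^7 m² × 57 m) = 1.3 × 10^-4

S ≈ 1.3 × 10^-4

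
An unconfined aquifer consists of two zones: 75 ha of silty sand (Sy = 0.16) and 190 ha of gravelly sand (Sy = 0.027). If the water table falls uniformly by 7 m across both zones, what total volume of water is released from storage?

A₁ = 75 ha = 7.5 × 10^5 m²; A₂ = 190 ha = 1.9 × 10^6 m²
ΔV₁ = 0.16 × 7.5 × 10^5 × 7 = 8.4 × 10^5 m³
ΔV₂ = 0.027 × 1.9 × 10^6 × 7 = 3.591 × 10^5 m³
ΔV = ΔV₁ + ΔV₂ = 1.199 × 10^6 m³

ΔV ≈ 1.2 × 10^6 m³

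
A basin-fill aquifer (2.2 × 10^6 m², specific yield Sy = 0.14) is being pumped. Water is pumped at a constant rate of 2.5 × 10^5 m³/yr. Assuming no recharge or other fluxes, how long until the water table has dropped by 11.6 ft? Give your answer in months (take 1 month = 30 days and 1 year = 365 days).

t ≈ 53 months

Δh = 11.6 ft = 3.536 m
ΔV = Sy × A × Δh = 0.14 × 2.2 × 10^6 × 3.536 = 1.089 × 10^6 m³
Q = 2.5 × 10^5 m³/yr = 684.9 m³/d
t = ΔV / Q = 1.089 × 10^6 m³ / 684.9 m³/d = 1590 d
t = 1590 d ≈ 53 months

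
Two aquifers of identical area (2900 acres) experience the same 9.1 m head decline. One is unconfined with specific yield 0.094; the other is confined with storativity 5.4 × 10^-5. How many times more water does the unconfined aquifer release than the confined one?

ΔV_u / ΔV_c ≈ 1740

A = 2900 acres = 1.174 × 10^7 m²
Unconfined: ΔV_u = Sy × A × Δh = 0.094 × 1.174 × 10^7 × 9.1 = 1.004 × 10^7 m³
Confined: ΔV_c = S × A × Δh = 5.4 × 10^-5 × 1.174 × 10^7 × 9.1 = 5767 m³
Ratio = ΔV_u / ΔV_c = Sy / S = 0.094 / 5.4 × 10^-5 = 1741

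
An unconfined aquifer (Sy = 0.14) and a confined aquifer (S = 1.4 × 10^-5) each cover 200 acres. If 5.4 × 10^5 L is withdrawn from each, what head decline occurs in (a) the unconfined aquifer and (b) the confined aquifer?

A = 200 acres = 8.094 × 10^5 m²
ΔV = 5.4 × 10^5 L = 540 m³
Unconfined: Δh_u = ΔV/(Sy·A) = 540/(0.14 × 8.094 × 10^5) = 0.004766 m
Confined: Δh_c = ΔV/(S·A) = 540/(1.4 × 10^-5 × 8.094 × 10^5) = 47.66 m

Δh_u ≈ 0.00477 m; Δh_c ≈ 47.7 m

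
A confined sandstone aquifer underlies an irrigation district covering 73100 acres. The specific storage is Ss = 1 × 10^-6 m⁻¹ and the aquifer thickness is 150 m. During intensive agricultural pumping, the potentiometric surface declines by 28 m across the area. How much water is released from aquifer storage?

ΔV ≈ 1.24 × 10^6 m³

S = Ss × b = 1 × 10^-6 m⁻¹ × 150 m = 1.5 × 10^-4
A = 73100 acres = 2.958 × 10^8 m²
ΔV = S × A × Δh = 1.5 × 10^-4 × 2.958 × 10^8 m² × 28 m = 1.242 × 10^6 m³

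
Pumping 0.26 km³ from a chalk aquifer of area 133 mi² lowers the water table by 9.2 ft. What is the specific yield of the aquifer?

Sy ≈ 0.27

A = 133 mi² = 3.445 × 10^8 m²
Δh = 9.2 ft = 2.804 m
ΔV = 0.26 km³ = 2.6 × 10^8 m³
Sy = ΔV / (A × Δh) = 2.6 × 10^8 m³ / (3.445 × 10^8 m² × 2.804 m) = 0.2692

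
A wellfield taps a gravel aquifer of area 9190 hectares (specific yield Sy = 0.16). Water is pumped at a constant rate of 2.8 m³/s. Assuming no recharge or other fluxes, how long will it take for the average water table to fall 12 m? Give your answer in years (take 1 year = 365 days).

t ≈ 2 years

A = 9190 hectares = 9.19 × 10^7 m²
ΔV = Sy × A × Δh = 0.16 × 9.19 × 10^7 × 12 = 1.764 × 10^8 m³
Q = 2.8 m³/s = 2.419 × 10^5 m³/d
t = ΔV / Q = 1.764 × 10^8 m³ / 2.419 × 10^5 m³/d = 729.4 d
t = 729.4 d ≈ 1.998 years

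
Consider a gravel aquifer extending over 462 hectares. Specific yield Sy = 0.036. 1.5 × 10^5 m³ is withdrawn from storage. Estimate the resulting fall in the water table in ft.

Δh ≈ 2.96 ft

A = 462 hectares = 4.62 × 10^6 m²
Δh = ΔV / (Sy × A) = 1.5 × 10^5 m³ / (0.036 × 4.62 × 10^6 m²) = 0.9019 m
Δh = 0.9019 m = 2.959 ft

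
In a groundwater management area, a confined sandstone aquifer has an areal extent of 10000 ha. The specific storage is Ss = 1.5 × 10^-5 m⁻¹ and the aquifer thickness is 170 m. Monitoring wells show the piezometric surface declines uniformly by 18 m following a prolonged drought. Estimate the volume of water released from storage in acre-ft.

S = Ss × b = 1.5 × 10^-5 m⁻¹ × 170 m = 2.55 × 10^-3
A = 10000 ha = 1 × 10^8 m²
ΔV = S × A × Δh = 0.00255 × 1 × 10^8 m² × 18 m = 4.59 × 10^6 m³
ΔV = 4.59 × 10^6 m³ = 3721 acre-ft

ΔV ≈ 3720 acre-ft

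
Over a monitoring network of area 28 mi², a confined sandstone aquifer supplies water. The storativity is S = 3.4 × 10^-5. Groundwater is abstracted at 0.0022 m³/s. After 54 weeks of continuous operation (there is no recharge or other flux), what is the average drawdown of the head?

Δh ≈ 29.1 m

A = 28 mi² = 7.252 × 10^7 m²
Q = 0.0022 m³/s = 190.1 m³/d
t = 54 weeks = 378 d
ΔV = Q × t = 190.1 m³/d × 378 d = 71850 m³
Δh = ΔV / (S × A) = 71850 / (3.4 × 10^-5 × 7.252 × 10^7) = 29.14 m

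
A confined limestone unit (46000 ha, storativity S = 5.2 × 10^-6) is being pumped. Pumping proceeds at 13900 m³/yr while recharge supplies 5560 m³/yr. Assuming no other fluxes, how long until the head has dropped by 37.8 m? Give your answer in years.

t ≈ 10.8 years

A = 46000 ha = 4.6 × 10^8 m²
ΔV = S × A × Δh = 5.2 × 10^-6 × 4.6 × 10^8 × 37.8 = 90420 m³
Net withdrawal = 13900 − 5560 = 8340 m³/yr = 22.85 m³/d
t = ΔV / Q = 90420 m³ / 22.85 m³/d = 3957 d
t = 3957 d ≈ 10.84 years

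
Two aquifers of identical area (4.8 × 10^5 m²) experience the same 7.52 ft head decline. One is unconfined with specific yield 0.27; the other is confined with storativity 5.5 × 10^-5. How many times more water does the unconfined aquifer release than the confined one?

ΔV_u / ΔV_c ≈ 4910

Δh = 7.52 ft = 2.292 m
Unconfined: ΔV_u = Sy × A × Δh = 0.27 × 4.8 × 10^5 × 2.292 = 2.971 × 10^5 m³
Confined: ΔV_c = S × A × Δh = 5.5 × 10^-5 × 4.8 × 10^5 × 2.292 = 60.51 m³
Ratio = ΔV_u / ΔV_c = Sy / S = 0.27 / 5.5 × 10^-5 = 4909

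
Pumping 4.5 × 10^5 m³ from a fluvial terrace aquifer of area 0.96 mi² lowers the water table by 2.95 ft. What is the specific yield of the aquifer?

Sy ≈ 0.2

A = 0.96 mi² = 2.486 × 10^6 m²
Δh = 2.95 ft = 0.8992 m
Sy = ΔV / (A × Δh) = 4.5 × 10^5 m³ / (2.486 × 10^6 m² × 0.8992 m) = 0.2013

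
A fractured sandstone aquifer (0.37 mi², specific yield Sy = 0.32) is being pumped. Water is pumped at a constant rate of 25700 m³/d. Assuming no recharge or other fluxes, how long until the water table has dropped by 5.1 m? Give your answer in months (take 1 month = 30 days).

t ≈ 2.03 months

A = 0.37 mi² = 9.583 × 10^5 m²
ΔV = Sy × A × Δh = 0.32 × 9.583 × 10^5 × 5.1 = 1.564 × 10^6 m³
t = ΔV / Q = 1.564 × 10^6 m³ / 25700 m³/d = 60.85 d
t = 60.85 d ≈ 2.028 months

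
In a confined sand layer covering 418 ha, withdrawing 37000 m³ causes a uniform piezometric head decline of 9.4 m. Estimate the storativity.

S ≈ 9.4 × 10^-4

A = 418 ha = 4.18 × 10^6 m²
S = ΔV / (A × Δh) = 37000 m³ / (4.18 × 10^6 m² × 9.4 m) = 9.417 × 10^-4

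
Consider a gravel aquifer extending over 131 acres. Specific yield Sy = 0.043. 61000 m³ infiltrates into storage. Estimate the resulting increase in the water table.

A = 131 acres = 5.301 × 10^5 m²
Δh = ΔV / (Sy × A) = 61000 m³ / (0.043 × 5.301 × 10^5 m²) = 2.676 m

Δh ≈ 2.68 m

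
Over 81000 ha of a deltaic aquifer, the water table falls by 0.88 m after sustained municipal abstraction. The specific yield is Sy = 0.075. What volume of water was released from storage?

ΔV ≈ 5.35 × 10^7 m³

A = 81000 ha = 8.1 × 10^8 m²
ΔV = Sy × A × Δh = 0.075 × 8.1 × 10^8 m² × 0.88 m = 5.346 × 10^7 m³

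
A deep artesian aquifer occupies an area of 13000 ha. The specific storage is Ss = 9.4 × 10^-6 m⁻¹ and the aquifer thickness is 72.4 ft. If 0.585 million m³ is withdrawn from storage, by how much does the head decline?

b = 72.4 ft = 22.07 m
S = Ss × b = 9.4 × 10^-6 m⁻¹ × 22.07 m = 2.074 × 10^-4
A = 13000 ha = 1.3 × 10^8 m²
ΔV = 0.585 million m³ = 5.85 × 10^5 m³
Δh = ΔV / (S × A) = 5.85 × 10^5 m³ / (2.074 × 10^-4 × 1.3 × 10^8 m²) = 21.69 m

Δh ≈ 21.7 m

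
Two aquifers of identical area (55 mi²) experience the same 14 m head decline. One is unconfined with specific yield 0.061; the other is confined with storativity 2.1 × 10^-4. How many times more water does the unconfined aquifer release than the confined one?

A = 55 mi² = 1.424 × 10^8 m²
Unconfined: ΔV_u = Sy × A × Δh = 0.061 × 1.424 × 10^8 × 14 = 1.217 × 10^8 m³
Confined: ΔV_c = S × A × Δh = 2.1 × 10^-4 × 1.424 × 10^8 × 14 = 4.188 × 10^5 m³
Ratio = ΔV_u / ΔV_c = Sy / S = 0.061 / 2.1 × 10^-4 = 290.5

ΔV_u / ΔV_c ≈ 290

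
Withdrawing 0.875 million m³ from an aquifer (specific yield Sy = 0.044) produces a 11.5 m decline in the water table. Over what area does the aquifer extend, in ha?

A ≈ 173 ha

ΔV = 0.875 million m³ = 8.75 × 10^5 m³
A = ΔV / (Sy × Δh) = 8.75 × 10^5 / (0.044 × 11.5) = 1.729 × 10^6 m²
A = 1.729 × 10^6 m² = 172.9 ha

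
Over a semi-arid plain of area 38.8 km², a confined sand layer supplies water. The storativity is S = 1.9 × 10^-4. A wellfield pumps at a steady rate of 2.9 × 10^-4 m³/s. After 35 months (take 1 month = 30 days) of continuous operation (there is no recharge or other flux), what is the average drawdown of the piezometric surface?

A = 38.8 km² = 3.88 × 10^7 m²
Q = 2.9 × 10^-4 m³/s = 25.06 m³/d
t = 35 months = 1050 d
ΔV = Q × t = 25.06 m³/d × 1050 d = 26310 m³
Δh = ΔV / (S × A) = 26310 / (1.9 × 10^-4 × 3.88 × 10^7) = 3.569 m

Δh ≈ 3.57 m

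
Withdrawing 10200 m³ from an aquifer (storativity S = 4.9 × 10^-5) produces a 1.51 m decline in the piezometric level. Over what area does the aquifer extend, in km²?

A ≈ 138 km²

A = ΔV / (S × Δh) = 10200 / (4.9 × 10^-5 × 1.51) = 1.379 × 10^8 m²
A = 1.379 × 10^8 m² = 137.9 km²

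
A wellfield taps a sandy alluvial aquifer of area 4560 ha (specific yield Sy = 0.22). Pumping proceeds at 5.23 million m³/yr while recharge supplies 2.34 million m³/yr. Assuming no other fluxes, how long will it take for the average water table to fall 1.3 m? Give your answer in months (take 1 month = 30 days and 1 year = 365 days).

A = 4560 ha = 4.56 × 10^7 m²
ΔV = Sy × A × Δh = 0.22 × 4.56 × 10^7 × 1.3 = 1.304 × 10^7 m³
Net withdrawal = 5.23 − 2.34 = 2.89 million m³/yr = 7918 m³/d
t = ΔV / Q = 1.304 × 10^7 m³ / 7918 m³/d = 1647 d
t = 1647 d ≈ 54.9 months

t ≈ 54.9 months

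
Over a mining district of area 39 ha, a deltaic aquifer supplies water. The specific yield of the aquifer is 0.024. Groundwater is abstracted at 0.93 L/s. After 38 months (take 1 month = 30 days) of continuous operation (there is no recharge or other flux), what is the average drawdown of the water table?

Δh ≈ 9.79 m

A = 39 ha = 3.9 × 10^5 m²
Q = 0.93 L/s = 80.35 m³/d
t = 38 months = 1140 d
ΔV = Q × t = 80.35 m³/d × 1140 d = 91600 m³
Δh = ΔV / (Sy × A) = 91600 / (0.024 × 3.9 × 10^5) = 9.786 m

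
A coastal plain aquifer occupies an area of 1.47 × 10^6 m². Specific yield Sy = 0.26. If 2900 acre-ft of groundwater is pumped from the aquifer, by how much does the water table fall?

Δh ≈ 9.36 m

ΔV = 2900 acre-ft = 3.577 × 10^6 m³
Δh = ΔV / (Sy × A) = 3.577 × 10^6 m³ / (0.26 × 1.47 × 10^6 m²) = 9.359 m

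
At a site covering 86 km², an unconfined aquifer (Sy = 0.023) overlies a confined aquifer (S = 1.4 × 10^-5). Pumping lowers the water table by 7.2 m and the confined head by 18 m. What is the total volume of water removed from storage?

A = 86 km² = 8.6 × 10^7 m²
Unconfined: ΔV_u = Sy × A × Δh_u = 0.023 × 8.6 × 10^7 × 7.2 = 1.424 × 10^7 m³
Confined: ΔV_c = S × A × Δh_c = 1.4 × 10^-5 × 8.6 × 10^7 × 18 = 21670 m³
Total ΔV = 1.424 × 10^7 + 21670 = 1.426 × 10^7 m³

ΔV ≈ 1.43 × 10^7 m³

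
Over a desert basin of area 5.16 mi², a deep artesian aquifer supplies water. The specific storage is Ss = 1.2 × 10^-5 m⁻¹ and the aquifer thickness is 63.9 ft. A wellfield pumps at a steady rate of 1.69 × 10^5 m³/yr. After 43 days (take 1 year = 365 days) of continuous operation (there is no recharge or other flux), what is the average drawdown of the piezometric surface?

Δh ≈ 6.37 m

b = 63.9 ft = 19.48 m
S = Ss × b = 1.2 × 10^-5 m⁻¹ × 19.48 m = 2.337 × 10^-4
A = 5.16 mi² = 1.336 × 10^7 m²
Q = 1.69 × 10^5 m³/yr = 463 m³/d
ΔV = Q × t = 463 m³/d × 43 d = 19910 m³
Δh = ΔV / (S × A) = 19910 / (2.337 × 10^-4 × 1.336 × 10^7) = 6.374 m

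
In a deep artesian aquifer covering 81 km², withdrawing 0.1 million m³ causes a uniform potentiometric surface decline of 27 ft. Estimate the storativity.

A = 81 km² = 8.1 × 10^7 m²
Δh = 27 ft = 8.23 m
ΔV = 0.1 million m³ = 1 × 10^5 m³
S = ΔV / (A × Δh) = 1 × 10^5 m³ / (8.1 × 10^7 m² × 8.23 m) = 1.5 × 10^-4

S ≈ 1.5 × 10^-4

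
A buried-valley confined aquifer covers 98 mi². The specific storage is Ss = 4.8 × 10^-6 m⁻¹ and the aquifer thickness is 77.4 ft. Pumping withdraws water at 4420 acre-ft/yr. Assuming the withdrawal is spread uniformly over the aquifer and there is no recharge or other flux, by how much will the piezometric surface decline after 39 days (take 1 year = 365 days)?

Δh ≈ 20.3 m

b = 77.4 ft = 23.59 m
S = Ss × b = 4.8 × 10^-6 m⁻¹ × 23.59 m = 1.132 × 10^-4
A = 98 mi² = 2.538 × 10^8 m²
Q = 4420 acre-ft/yr = 14940 m³/d
ΔV = Q × t = 14940 m³/d × 39 d = 5.825 × 10^5 m³
Δh = ΔV / (S × A) = 5.825 × 10^5 / (1.132 × 10^-4 × 2.538 × 10^8) = 20.27 m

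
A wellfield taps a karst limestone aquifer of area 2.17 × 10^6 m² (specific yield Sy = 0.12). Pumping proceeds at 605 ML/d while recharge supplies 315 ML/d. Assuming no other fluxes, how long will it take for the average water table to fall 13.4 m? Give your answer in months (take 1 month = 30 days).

t ≈ 0.401 months

ΔV = Sy × A × Δh = 0.12 × 2.17 × 10^6 × 13.4 = 3.489 × 10^6 m³
Net withdrawal = 605 − 315 = 290 ML/d = 2.9 × 10^5 m³/d
t = ΔV / Q = 3.489 × 10^6 m³ / 2.9 × 10^5 m³/d = 12.03 d
t = 12.03 d ≈ 0.4011 months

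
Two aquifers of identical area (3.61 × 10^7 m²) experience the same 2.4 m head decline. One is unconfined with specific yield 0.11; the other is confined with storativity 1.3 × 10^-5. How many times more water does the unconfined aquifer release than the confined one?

ΔV_u / ΔV_c ≈ 8460

Unconfined: ΔV_u = Sy × A × Δh = 0.11 × 3.61 × 10^7 × 2.4 = 9.53 × 10^6 m³
Confined: ΔV_c = S × A × Δh = 1.3 × 10^-5 × 3.61 × 10^7 × 2.4 = 1126 m³
Ratio = ΔV_u / ΔV_c = Sy / S = 0.11 / 1.3 × 10^-5 = 8462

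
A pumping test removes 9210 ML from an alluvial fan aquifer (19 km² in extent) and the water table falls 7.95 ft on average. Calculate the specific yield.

Sy ≈ 0.2

A = 19 km² = 1.9 × 10^7 m²
Δh = 7.95 ft = 2.423 m
ΔV = 9210 ML = 9.21 × 10^6 m³
Sy = ΔV / (A × Δh) = 9.21 × 10^6 m³ / (1.9 × 10^7 m² × 2.423 m) = 0.2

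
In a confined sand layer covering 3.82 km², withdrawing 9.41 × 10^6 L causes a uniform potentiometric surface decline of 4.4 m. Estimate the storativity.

S ≈ 5.6 × 10^-4

A = 3.82 km² = 3.82 × 10^6 m²
ΔV = 9.41 × 10^6 L = 9410 m³
S = ΔV / (A × Δh) = 9410 m³ / (3.82 × 10^6 m² × 4.4 m) = 5.599 × 10^-4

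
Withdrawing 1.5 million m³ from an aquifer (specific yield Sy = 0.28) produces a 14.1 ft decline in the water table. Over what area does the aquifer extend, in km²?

A ≈ 1.25 km²

Δh = 14.1 ft = 4.298 m
ΔV = 1.5 million m³ = 1.5 × 10^6 m³
A = ΔV / (Sy × Δh) = 1.5 × 10^6 / (0.28 × 4.298) = 1.247 × 10^6 m²
A = 1.247 × 10^6 m² = 1.247 km²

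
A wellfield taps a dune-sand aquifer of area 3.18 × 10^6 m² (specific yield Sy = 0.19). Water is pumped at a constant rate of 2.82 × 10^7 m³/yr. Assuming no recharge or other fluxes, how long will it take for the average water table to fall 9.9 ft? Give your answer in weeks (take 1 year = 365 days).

t ≈ 3.37 weeks

Δh = 9.9 ft = 3.018 m
ΔV = Sy × A × Δh = 0.19 × 3.18 × 10^6 × 3.018 = 1.823 × 10^6 m³
Q = 2.82 × 10^7 m³/yr = 77260 m³/d
t = ΔV / Q = 1.823 × 10^6 m³ / 77260 m³/d = 23.6 d
t = 23.6 d ≈ 3.371 weeks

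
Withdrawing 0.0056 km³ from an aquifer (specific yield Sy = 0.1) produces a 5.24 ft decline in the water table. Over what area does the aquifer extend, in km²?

Δh = 5.24 ft = 1.597 m
ΔV = 0.0056 km³ = 5.6 × 10^6 m³
A = ΔV / (Sy × Δh) = 5.6 × 10^6 / (0.1 × 1.597) = 3.506 × 10^7 m²
A = 3.506 × 10^7 m² = 35.06 km²

A ≈ 35.1 km²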